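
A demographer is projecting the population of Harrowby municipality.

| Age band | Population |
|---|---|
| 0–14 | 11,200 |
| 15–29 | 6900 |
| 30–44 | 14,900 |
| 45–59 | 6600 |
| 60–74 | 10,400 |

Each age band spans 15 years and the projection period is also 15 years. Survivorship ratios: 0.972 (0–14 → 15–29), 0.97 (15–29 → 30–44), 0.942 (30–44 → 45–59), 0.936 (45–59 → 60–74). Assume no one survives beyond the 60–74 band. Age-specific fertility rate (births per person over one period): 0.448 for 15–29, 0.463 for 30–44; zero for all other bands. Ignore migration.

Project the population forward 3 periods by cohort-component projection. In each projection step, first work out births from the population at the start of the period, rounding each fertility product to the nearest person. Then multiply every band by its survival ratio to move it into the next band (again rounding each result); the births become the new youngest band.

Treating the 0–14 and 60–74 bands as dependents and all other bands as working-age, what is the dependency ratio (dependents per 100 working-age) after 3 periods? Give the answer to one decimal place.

After projecting period 1:
Births: 6900 × 0.448 = 3091  |  14900 × 0.463 = 6899 → total 9990
15–29: 11200 × 0.972 = 10886
30–44: 6900 × 0.97 = 6693
45–59: 14900 × 0.942 = 14036
60–74: 6600 × 0.936 = 6178
→ [9990, 10886, 6693, 14036, 6178]
After projecting period 2:
Births: 10886 × 0.448 = 4877  |  6693 × 0.463 = 3099 → total 7976
15–29: 9990 × 0.972 = 9710
30–44: 10886 × 0.97 = 10559
45–59: 6693 × 0.942 = 6305
60–74: 14036 × 0.936 = 13138
→ [7976, 9710, 10559, 6305, 13138]
After projecting period 3:
Births: 9710 × 0.448 = 4350  |  10559 × 0.463 = 4889 → total 9239
15–29: 7976 × 0.972 = 7753
30–44: 9710 × 0.97 = 9419
45–59: 10559 × 0.942 = 9947
60–74: 6305 × 0.936 = 5901
→ [9239, 7753, 9419, 9947, 5901]
Dependents (band 0–14 + band 60–74) = 9239 + 5901 = 15140; working-age = 27119; ratio = 15140/27119 × 100 = 55.8

55.8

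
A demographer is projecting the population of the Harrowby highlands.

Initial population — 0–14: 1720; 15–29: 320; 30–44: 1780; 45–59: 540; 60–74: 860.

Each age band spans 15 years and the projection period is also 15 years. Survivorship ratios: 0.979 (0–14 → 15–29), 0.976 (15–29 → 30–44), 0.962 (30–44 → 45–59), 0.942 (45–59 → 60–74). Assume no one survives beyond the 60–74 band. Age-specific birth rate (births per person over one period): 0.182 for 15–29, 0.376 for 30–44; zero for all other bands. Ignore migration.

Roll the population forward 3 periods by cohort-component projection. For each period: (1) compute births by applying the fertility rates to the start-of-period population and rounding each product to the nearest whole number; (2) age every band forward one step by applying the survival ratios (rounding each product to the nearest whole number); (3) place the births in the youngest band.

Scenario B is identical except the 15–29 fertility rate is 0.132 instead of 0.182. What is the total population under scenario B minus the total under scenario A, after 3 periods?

Let band 1 be 0–14 through band 5 = 60–74.
[period 1]
Births: 320 × 0.182 = 58  |  1780 × 0.376 = 669 — total 727
Band 2: 1720 × 0.979 = 1684
Band 3: 320 × 0.976 = 312
Band 4: 1780 × 0.962 = 1712
Band 5: 540 × 0.942 = 509
End of period: [727, 1684, 312, 1712, 509]
[period 2]
Births: 1684 × 0.182 = 306  |  312 × 0.376 = 117 — total 423
Band 2: 727 × 0.979 = 712
Band 3: 1684 × 0.976 = 1644
Band 4: 312 × 0.962 = 300
Band 5: 1712 × 0.942 = 1613
End of period: [423, 712, 1644, 300, 1613]
[period 3]
Births: 712 × 0.182 = 130  |  1644 × 0.376 = 618 — total 748
Band 2: 423 × 0.979 = 414
Band 3: 712 × 0.976 = 695
Band 4: 1644 × 0.962 = 1582
Band 5: 300 × 0.942 = 283
End of period: [748, 414, 695, 1582, 283]
Scenario A total after 3 periods: 3722
Scenario B projection —
[period 1]
Births: 320 × 0.132 = 42  |  1780 × 0.376 = 669 — total 711
Band 2: 1720 × 0.979 = 1684
Band 3: 320 × 0.976 = 312
Band 4: 1780 × 0.962 = 1712
Band 5: 540 × 0.942 = 509
End of period: [711, 1684, 312, 1712, 509]
[period 2]
Births: 1684 × 0.132 = 222  |  312 × 0.376 = 117 — total 339
Band 2: 711 × 0.979 = 696
Band 3: 1684 × 0.976 = 1644
Band 4: 312 × 0.962 = 300
Band 5: 1712 × 0.942 = 1613
End of period: [339, 696, 1644, 300, 1613]
[period 3]
Births: 696 × 0.132 = 92  |  1644 × 0.376 = 618 — total 710
Band 2: 339 × 0.979 = 332
Band 3: 696 × 0.976 = 679
Band 4: 1644 × 0.962 = 1582
Band 5: 300 × 0.942 = 283
End of period: [710, 332, 679, 1582, 283]
Scenario B total after 3 periods: 3586
Difference B − A = 3586 − 3722 = -136

-136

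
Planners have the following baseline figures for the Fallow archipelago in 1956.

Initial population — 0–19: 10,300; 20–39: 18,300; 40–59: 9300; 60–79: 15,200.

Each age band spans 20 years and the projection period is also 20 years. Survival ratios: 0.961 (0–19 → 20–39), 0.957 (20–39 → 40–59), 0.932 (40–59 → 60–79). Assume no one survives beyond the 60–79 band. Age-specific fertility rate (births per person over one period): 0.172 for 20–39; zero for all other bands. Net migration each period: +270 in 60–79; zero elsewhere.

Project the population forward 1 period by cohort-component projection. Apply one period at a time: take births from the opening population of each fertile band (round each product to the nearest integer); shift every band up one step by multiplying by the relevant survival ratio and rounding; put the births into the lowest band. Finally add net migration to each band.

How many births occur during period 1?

3148

— Period 1 —
Births: 18300 * 0.172 = 3148
20–39: 10300 * 0.961 = 9898
40–59: 18300 * 0.957 = 17513
60–79: 9300 * 0.932 = 8668
Net migration: 60–79 + 270 → 8938
Population now: 0–19=3148, 20–39=9898, 40–59=17513, 60–79=8938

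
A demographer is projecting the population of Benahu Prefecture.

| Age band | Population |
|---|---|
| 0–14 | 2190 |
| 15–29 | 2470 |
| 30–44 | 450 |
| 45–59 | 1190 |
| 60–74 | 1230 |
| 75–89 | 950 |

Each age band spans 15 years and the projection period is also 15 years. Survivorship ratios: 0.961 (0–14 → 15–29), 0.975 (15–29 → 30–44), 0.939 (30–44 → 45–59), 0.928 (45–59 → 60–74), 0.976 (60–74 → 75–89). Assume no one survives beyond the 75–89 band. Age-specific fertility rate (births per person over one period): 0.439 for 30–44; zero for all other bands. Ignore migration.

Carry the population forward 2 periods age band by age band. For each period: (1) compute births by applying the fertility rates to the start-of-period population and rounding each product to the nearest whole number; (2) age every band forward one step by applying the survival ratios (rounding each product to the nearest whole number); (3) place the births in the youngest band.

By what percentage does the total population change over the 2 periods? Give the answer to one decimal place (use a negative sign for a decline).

-17.1

Period 1:
Births: 450 * 0.439 = 198
15–29: 2190 * 0.961 = 2105
30–44: 2470 * 0.975 = 2408
45–59: 450 * 0.939 = 423
60–74: 1190 * 0.928 = 1104
75–89: 1230 * 0.976 = 1200
End of period: [198, 2105, 2408, 423, 1104, 1200]
Period 2:
Births: 2408 * 0.439 = 1057
15–29: 198 * 0.961 = 190
30–44: 2105 * 0.975 = 2052
45–59: 2408 * 0.939 = 2261
60–74: 423 * 0.928 = 393
75–89: 1104 * 0.976 = 1078
End of period: [1057, 190, 2052, 2261, 393, 1078]
Total: 8480 → 7031; change = -1449; percentage change = -17.1%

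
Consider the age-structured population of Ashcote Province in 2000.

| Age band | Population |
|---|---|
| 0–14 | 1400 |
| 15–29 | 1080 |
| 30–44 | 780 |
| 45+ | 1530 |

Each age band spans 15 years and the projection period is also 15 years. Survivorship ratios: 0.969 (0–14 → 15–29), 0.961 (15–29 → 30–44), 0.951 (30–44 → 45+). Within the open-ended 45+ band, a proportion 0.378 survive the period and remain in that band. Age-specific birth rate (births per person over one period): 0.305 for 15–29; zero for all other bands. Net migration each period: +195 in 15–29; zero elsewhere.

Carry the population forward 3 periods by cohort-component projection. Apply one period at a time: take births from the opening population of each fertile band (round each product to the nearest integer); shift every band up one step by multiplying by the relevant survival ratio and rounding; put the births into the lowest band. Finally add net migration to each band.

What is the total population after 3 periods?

— Period 1 —
Births: 1080 × 0.305 = 329
15–29: 1400 × 0.969 = 1357
30–44: 1080 × 0.961 = 1038
45+: 780 × 0.951 + 1530 × 0.378 = 742 + 578 = 1320
Net migration: 15–29 + 195 → 1552
Giving 329 / 1552 / 1038 / 1320.
— Period 2 —
Births: 1552 × 0.305 = 473
15–29: 329 × 0.969 = 319
30–44: 1552 × 0.961 = 1491
45+: 1038 × 0.951 + 1320 × 0.378 = 987 + 499 = 1486
Net migration: 15–29 + 195 → 514
Giving 473 / 514 / 1491 / 1486.
— Period 3 —
Births: 514 × 0.305 = 157
15–29: 473 × 0.969 = 458
30–44: 514 × 0.961 = 494
45+: 1491 × 0.951 + 1486 × 0.378 = 1418 + 562 = 1980
Net migration: 15–29 + 195 → 653
Giving 157 / 653 / 494 / 1980.
Total after period 3: 157 + 653 + 494 + 1980 = 3284

3284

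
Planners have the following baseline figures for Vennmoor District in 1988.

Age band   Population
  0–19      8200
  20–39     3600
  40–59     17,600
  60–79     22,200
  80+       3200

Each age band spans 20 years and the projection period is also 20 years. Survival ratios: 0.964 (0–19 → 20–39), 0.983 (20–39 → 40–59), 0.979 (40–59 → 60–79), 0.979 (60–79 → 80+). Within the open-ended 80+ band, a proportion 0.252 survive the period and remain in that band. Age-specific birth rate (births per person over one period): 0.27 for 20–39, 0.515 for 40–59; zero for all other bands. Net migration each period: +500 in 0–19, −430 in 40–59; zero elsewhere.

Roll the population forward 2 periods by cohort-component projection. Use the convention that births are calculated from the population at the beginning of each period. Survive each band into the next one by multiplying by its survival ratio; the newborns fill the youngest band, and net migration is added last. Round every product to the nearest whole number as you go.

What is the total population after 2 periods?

[period 1]
Births: 3600 × 0.27 = 972  |  17600 × 0.515 = 9064 — total 10036
20–39: 8200 × 0.964 = 7905
40–59: 3600 × 0.983 = 3539
60–79: 17600 × 0.979 = 17230
80+: 22200 × 0.979 + 3200 × 0.252 = 21734 + 806 = 22540
Net migration: 0–19 + 500 → 10536; 40–59 − 430 → 3109
Giving 10536 / 7905 / 3109 / 17230 / 22540.
[period 2]
Births: 7905 × 0.27 = 2134  |  3109 × 0.515 = 1601 — total 3735
20–39: 10536 × 0.964 = 10157
40–59: 7905 × 0.983 = 7771
60–79: 3109 × 0.979 = 3044
80+: 17230 × 0.979 + 22540 × 0.252 = 16868 + 5680 = 22548
Net migration: 0–19 + 500 → 4235; 40–59 − 430 → 7341
Giving 4235 / 10157 / 7341 / 3044 / 22548.
Total after period 2: 4235 + 10157 + 7341 + 3044 + 22548 = 47325

47325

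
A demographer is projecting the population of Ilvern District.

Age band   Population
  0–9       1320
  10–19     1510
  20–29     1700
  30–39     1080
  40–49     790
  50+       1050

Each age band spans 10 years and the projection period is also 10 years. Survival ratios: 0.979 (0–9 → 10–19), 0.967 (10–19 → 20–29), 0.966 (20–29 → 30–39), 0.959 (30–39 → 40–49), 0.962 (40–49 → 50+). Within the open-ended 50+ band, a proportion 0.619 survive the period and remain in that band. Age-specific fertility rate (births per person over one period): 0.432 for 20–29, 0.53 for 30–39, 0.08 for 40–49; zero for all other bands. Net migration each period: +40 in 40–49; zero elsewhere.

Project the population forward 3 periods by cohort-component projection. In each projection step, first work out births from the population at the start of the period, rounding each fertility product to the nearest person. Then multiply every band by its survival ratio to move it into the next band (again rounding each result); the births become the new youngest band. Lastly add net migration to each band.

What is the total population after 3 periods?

9600

(Groups numbered youngest = 1 to oldest = 6.)
Period 1.
Births: 1700 × 0.432 = 734, 1080 × 0.53 = 572, 790 × 0.08 = 63 → total 1369
Group 2: 1320 × 0.979 = 1292
Group 3: 1510 × 0.967 = 1460
Group 4: 1700 × 0.966 = 1642
Group 5: 1080 × 0.959 = 1036
Group 6: 790 × 0.962 + 1050 × 0.619 = 760 + 650 = 1410
Net migration: Group 5 + 40 → 1076
→ [1369, 1292, 1460, 1642, 1076, 1410]
Period 2.
Births: 1460 × 0.432 = 631, 1642 × 0.53 = 870, 1076 × 0.08 = 86 → total 1587
Group 2: 1369 × 0.979 = 1340
Group 3: 1292 × 0.967 = 1249
Group 4: 1460 × 0.966 = 1410
Group 5: 1642 × 0.959 = 1575
Group 6: 1076 × 0.962 + 1410 × 0.619 = 1035 + 873 = 1908
Net migration: Group 5 + 40 → 1615
→ [1587, 1340, 1249, 1410, 1615, 1908]
Period 3.
Births: 1249 × 0.432 = 540, 1410 × 0.53 = 747, 1615 × 0.08 = 129 → total 1416
Group 2: 1587 × 0.979 = 1554
Group 3: 1340 × 0.967 = 1296
Group 4: 1249 × 0.966 = 1207
Group 5: 1410 × 0.959 = 1352
Group 6: 1615 × 0.962 + 1908 × 0.619 = 1554 + 1181 = 2735
Net migration: Group 5 + 40 → 1392
→ [1416, 1554, 1296, 1207, 1392, 2735]
Total after period 3: 1416 + 1554 + 1296 + 1207 + 1392 + 2735 = 9600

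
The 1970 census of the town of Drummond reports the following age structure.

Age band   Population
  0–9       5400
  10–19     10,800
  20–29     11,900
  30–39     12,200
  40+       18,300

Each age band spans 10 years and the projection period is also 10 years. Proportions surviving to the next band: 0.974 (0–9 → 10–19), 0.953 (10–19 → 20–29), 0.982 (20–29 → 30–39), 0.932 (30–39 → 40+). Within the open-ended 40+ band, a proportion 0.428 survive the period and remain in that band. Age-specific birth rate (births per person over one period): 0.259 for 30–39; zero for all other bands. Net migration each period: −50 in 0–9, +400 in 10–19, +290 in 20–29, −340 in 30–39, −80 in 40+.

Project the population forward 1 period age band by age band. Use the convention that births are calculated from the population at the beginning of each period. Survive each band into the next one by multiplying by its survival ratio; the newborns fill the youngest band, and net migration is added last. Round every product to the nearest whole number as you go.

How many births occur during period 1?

3160

Period 1:
Births: 12200 × 0.259 = 3160
10–19: 5400 × 0.974 = 5260
20–29: 10800 × 0.953 = 10292
30–39: 11900 × 0.982 = 11686
40+: 12200 × 0.932 + 18300 × 0.428 = 11370 + 7832 = 19202
Net migration: 0–9 − 50 → 3110; 10–19 + 400 → 5660; 20–29 + 290 → 10582; 30–39 − 340 → 11346; 40+ − 80 → 19122
End of period: [3110, 5660, 10582, 11346, 19122]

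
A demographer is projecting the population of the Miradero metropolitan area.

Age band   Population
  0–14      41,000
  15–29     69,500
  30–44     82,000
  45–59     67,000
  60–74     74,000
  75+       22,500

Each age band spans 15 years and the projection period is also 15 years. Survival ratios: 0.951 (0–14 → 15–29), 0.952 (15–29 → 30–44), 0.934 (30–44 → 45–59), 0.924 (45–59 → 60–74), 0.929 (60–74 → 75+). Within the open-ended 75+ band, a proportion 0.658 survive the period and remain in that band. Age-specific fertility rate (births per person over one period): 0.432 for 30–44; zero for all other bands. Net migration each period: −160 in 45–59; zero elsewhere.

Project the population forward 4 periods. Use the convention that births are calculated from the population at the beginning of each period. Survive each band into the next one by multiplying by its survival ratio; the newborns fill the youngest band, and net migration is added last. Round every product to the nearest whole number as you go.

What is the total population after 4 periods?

261442

[period 1]
Births: 82000 × 0.432 = 35424
15–29: 41000 × 0.951 = 38991
30–44: 69500 × 0.952 = 66164
45–59: 82000 × 0.934 = 76588
60–74: 67000 × 0.924 = 61908
75+: 74000 × 0.929 + 22500 × 0.658 = 68746 + 14805 = 83551
Net migration: 45–59 − 160 → 76428
Giving 35424 / 38991 / 66164 / 76428 / 61908 / 83551.
[period 2]
Births: 66164 × 0.432 = 28583
15–29: 35424 × 0.951 = 33688
30–44: 38991 × 0.952 = 37119
45–59: 66164 × 0.934 = 61797
60–74: 76428 × 0.924 = 70619
75+: 61908 × 0.929 + 83551 × 0.658 = 57513 + 54977 = 112490
Net migration: 45–59 − 160 → 61637
Giving 28583 / 33688 / 37119 / 61637 / 70619 / 112490.
[period 3]
Births: 37119 × 0.432 = 16035
15–29: 28583 × 0.951 = 27182
30–44: 33688 × 0.952 = 32071
45–59: 37119 × 0.934 = 34669
60–74: 61637 × 0.924 = 56953
75+: 70619 × 0.929 + 112490 × 0.658 = 65605 + 74018 = 139623
Net migration: 45–59 − 160 → 34509
Giving 16035 / 27182 / 32071 / 34509 / 56953 / 139623.
[period 4]
Births: 32071 × 0.432 = 13855
15–29: 16035 × 0.951 = 15249
30–44: 27182 × 0.952 = 25877
45–59: 32071 × 0.934 = 29954
60–74: 34509 × 0.924 = 31886
75+: 56953 × 0.929 + 139623 × 0.658 = 52909 + 91872 = 144781
Net migration: 45–59 − 160 → 29794
Giving 13855 / 15249 / 25877 / 29794 / 31886 / 144781.
Total after period 4: 13855 + 15249 + 25877 + 29794 + 31886 + 144781 = 261442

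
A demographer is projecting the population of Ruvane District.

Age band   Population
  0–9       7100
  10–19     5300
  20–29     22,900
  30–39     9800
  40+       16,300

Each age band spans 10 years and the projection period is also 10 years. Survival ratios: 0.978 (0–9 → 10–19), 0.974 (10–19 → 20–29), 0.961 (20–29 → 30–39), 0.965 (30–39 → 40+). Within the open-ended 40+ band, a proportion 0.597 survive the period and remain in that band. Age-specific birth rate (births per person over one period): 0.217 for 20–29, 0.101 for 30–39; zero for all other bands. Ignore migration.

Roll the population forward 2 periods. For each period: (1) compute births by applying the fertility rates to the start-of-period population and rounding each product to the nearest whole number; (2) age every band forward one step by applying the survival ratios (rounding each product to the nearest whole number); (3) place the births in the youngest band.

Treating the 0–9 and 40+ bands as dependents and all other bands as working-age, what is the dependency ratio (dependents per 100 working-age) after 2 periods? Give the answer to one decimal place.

205.3

Period 1:
Births: 22900 × 0.217 = 4969  |  9800 × 0.101 = 990 → 5959
10–19: 7100 × 0.978 = 6944
20–29: 5300 × 0.974 = 5162
30–39: 22900 × 0.961 = 22007
40+: 9800 × 0.965 + 16300 × 0.597 = 9457 + 9731 = 19188
Giving 5959 / 6944 / 5162 / 22007 / 19188.
Period 2:
Births: 5162 × 0.217 = 1120  |  22007 × 0.101 = 2223 → 3343
10–19: 5959 × 0.978 = 5828
20–29: 6944 × 0.974 = 6763
30–39: 5162 × 0.961 = 4961
40+: 22007 × 0.965 + 19188 × 0.597 = 21237 + 11455 = 32692
Giving 3343 / 5828 / 6763 / 4961 / 32692.
Dependents (band 0–9 + band 40+) = 3343 + 32692 = 36035; working-age = 17552; ratio = 36035/17552 × 100 = 205.3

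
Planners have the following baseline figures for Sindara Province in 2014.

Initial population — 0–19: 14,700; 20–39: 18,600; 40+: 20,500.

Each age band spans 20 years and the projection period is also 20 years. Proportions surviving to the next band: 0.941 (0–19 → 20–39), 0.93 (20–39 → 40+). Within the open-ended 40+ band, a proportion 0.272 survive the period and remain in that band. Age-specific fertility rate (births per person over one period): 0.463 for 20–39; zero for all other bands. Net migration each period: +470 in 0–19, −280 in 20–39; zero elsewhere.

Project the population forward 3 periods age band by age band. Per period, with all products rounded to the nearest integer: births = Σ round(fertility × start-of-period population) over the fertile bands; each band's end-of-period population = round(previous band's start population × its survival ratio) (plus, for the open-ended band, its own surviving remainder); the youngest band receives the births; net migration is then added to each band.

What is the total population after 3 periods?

[period 1]
Births: 18600 × 0.463 = 8612
20–39: 14700 × 0.941 = 13833
40+: 18600 × 0.93 + 20500 × 0.272 = 17298 + 5576 = 22874
Net migration: 0–19 + 470 → 9082; 20–39 − 280 → 13553
→ [9082, 13553, 22874]
[period 2]
Births: 13553 × 0.463 = 6275
20–39: 9082 × 0.941 = 8546
40+: 13553 × 0.93 + 22874 × 0.272 = 12604 + 6222 = 18826
Net migration: 0–19 + 470 → 6745; 20–39 − 280 → 8266
→ [6745, 8266, 18826]
[period 3]
Births: 8266 × 0.463 = 3827
20–39: 6745 × 0.941 = 6347
40+: 8266 × 0.93 + 18826 × 0.272 = 7687 + 5121 = 12808
Net migration: 0–19 + 470 → 4297; 20–39 − 280 → 6067
→ [4297, 6067, 12808]
Total after period 3: 4297 + 6067 + 12808 = 23172

23172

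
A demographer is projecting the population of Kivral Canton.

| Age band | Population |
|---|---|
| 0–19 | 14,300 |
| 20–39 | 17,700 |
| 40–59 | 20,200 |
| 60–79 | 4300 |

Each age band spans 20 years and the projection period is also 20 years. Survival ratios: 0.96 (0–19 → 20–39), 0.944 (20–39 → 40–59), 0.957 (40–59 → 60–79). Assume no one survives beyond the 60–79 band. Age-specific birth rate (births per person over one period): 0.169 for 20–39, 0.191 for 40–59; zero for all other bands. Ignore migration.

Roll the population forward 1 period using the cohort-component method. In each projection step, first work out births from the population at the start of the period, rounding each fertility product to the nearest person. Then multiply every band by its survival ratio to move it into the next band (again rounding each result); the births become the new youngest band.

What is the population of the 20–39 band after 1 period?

13728

Let band 1 be 0–19 through band 4 = 60–79.
— Period 1 —
Births: 17700 × 0.169 = 2991, 20200 × 0.191 = 3858 → total 6849
Band 2: 14300 × 0.96 = 13728
Band 3: 17700 × 0.944 = 16709
Band 4: 20200 × 0.957 = 19331
End of period: [6849, 13728, 16709, 19331]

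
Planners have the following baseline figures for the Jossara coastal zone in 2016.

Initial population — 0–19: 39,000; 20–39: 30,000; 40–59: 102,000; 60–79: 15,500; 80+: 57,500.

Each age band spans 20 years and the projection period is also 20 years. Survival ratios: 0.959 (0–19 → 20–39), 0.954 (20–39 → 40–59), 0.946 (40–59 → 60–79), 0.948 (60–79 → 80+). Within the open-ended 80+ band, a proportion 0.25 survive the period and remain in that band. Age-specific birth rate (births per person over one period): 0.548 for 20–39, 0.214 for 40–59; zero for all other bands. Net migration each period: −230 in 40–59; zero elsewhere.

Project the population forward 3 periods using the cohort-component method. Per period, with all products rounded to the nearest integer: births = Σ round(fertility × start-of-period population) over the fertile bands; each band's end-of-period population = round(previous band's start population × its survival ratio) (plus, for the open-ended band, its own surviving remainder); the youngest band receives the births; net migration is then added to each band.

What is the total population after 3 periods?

171643

[period 1]
Births: 30000 * 0.548 = 16440, 102000 * 0.214 = 21828 ⇒ total 38268
20–39: 39000 * 0.959 = 37401
40–59: 30000 * 0.954 = 28620
60–79: 102000 * 0.946 = 96492
80+: 15500 * 0.948 + 57500 * 0.25 = 14694 + 14375 = 29069
Net migration: 40–59 − 230 → 28390
End of period: [38268, 37401, 28390, 96492, 29069]
[period 2]
Births: 37401 * 0.548 = 20496, 28390 * 0.214 = 6075 ⇒ total 26571
20–39: 38268 * 0.959 = 36699
40–59: 37401 * 0.954 = 35681
60–79: 28390 * 0.946 = 26857
80+: 96492 * 0.948 + 29069 * 0.25 = 91474 + 7267 = 98741
Net migration: 40–59 − 230 → 35451
End of period: [26571, 36699, 35451, 26857, 98741]
[period 3]
Births: 36699 * 0.548 = 20111, 35451 * 0.214 = 7587 ⇒ total 27698
20–39: 26571 * 0.959 = 25482
40–59: 36699 * 0.954 = 35011
60–79: 35451 * 0.946 = 33537
80+: 26857 * 0.948 + 98741 * 0.25 = 25460 + 24685 = 50145
Net migration: 40–59 − 230 → 34781
End of period: [27698, 25482, 34781, 33537, 50145]
Total after period 3: 27698 + 25482 + 34781 + 33537 + 50145 = 171643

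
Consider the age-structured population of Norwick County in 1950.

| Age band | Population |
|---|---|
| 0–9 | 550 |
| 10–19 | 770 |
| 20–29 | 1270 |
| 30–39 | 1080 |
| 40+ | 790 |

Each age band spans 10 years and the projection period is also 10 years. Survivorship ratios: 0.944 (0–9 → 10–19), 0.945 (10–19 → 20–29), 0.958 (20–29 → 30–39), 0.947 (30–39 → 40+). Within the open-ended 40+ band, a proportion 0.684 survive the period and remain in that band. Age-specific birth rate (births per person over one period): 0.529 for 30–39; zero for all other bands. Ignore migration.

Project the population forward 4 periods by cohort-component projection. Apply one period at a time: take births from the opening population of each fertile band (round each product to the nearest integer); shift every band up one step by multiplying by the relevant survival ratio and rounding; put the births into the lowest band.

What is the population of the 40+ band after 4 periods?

[period 1]
Births: 1080 * 0.529 = 571
10–19: 550 * 0.944 = 519
20–29: 770 * 0.945 = 728
30–39: 1270 * 0.958 = 1217
40+: 1080 * 0.947 + 790 * 0.684 = 1023 + 540 = 1563
End of period: [571, 519, 728, 1217, 1563]
[period 2]
Births: 1217 * 0.529 = 644
10–19: 571 * 0.944 = 539
20–29: 519 * 0.945 = 490
30–39: 728 * 0.958 = 697
40+: 1217 * 0.947 + 1563 * 0.684 = 1152 + 1069 = 2221
End of period: [644, 539, 490, 697, 2221]
[period 3]
Births: 697 * 0.529 = 369
10–19: 644 * 0.944 = 608
20–29: 539 * 0.945 = 509
30–39: 490 * 0.958 = 469
40+: 697 * 0.947 + 2221 * 0.684 = 660 + 1519 = 2179
End of period: [369, 608, 509, 469, 2179]
[period 4]
Births: 469 * 0.529 = 248
10–19: 369 * 0.944 = 348
20–29: 608 * 0.945 = 575
30–39: 509 * 0.958 = 488
40+: 469 * 0.947 + 2179 * 0.684 = 444 + 1490 = 1934
End of period: [248, 348, 575, 488, 1934]

1934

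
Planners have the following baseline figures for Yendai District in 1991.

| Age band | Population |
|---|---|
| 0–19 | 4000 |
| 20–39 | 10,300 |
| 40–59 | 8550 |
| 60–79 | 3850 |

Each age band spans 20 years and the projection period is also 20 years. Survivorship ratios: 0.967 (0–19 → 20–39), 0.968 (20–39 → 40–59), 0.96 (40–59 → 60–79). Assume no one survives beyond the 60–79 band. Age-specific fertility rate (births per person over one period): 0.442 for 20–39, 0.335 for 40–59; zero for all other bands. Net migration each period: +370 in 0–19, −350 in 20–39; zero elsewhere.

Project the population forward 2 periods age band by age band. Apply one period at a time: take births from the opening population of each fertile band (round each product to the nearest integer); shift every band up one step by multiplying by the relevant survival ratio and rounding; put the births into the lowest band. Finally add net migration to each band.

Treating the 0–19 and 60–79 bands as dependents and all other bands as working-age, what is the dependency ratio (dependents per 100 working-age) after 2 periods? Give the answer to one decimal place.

140.2

Let band 1 be 0–19 through band 4 = 60–79.
After projecting period 1:
Births: 10300 × 0.442 = 4553, 8550 × 0.335 = 2864 — total 7417
Band 2: 4000 × 0.967 = 3868
Band 3: 10300 × 0.968 = 9970
Band 4: 8550 × 0.96 = 8208
Net migration: Band 1 + 370 → 7787; Band 2 − 350 → 3518
Population now: 0–19=7787, 20–39=3518, 40–59=9970, 60–79=8208
After projecting period 2:
Births: 3518 × 0.442 = 1555, 9970 × 0.335 = 3340 — total 4895
Band 2: 7787 × 0.967 = 7530
Band 3: 3518 × 0.968 = 3405
Band 4: 9970 × 0.96 = 9571
Net migration: Band 1 + 370 → 5265; Band 2 − 350 → 7180
Population now: 0–19=5265, 20–39=7180, 40–59=3405, 60–79=9571
Dependents (band 0–19 + band 60–79) = 5265 + 9571 = 14836; working-age = 10585; ratio = 14836/10585 × 100 = 140.2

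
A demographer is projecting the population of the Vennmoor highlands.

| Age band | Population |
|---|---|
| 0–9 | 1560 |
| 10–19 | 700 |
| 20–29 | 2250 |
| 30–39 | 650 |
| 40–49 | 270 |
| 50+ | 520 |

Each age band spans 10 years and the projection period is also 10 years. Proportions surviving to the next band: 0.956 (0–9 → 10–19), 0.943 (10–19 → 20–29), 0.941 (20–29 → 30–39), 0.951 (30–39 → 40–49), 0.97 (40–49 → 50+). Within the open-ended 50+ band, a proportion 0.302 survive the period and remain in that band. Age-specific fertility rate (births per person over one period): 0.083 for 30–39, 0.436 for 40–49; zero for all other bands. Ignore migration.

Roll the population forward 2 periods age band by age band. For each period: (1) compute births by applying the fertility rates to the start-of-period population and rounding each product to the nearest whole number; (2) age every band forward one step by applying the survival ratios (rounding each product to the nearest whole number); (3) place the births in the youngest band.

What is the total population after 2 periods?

Numbering the bands 1..6 from youngest to oldest:
After projecting period 1:
Births: 650 × 0.083 = 54, 270 × 0.436 = 118 — total 172
Band 2: 1560 × 0.956 = 1491
Band 3: 700 × 0.943 = 660
Band 4: 2250 × 0.941 = 2117
Band 5: 650 × 0.951 = 618
Band 6: 270 × 0.97 + 520 × 0.302 = 262 + 157 = 419
Giving 172 / 1491 / 660 / 2117 / 618 / 419.
After projecting period 2:
Births: 2117 × 0.083 = 176, 618 × 0.436 = 269 — total 445
Band 2: 172 × 0.956 = 164
Band 3: 1491 × 0.943 = 1406
Band 4: 660 × 0.941 = 621
Band 5: 2117 × 0.951 = 2013
Band 6: 618 × 0.97 + 419 × 0.302 = 599 + 127 = 726
Giving 445 / 164 / 1406 / 621 / 2013 / 726.
Total after period 2: 445 + 164 + 1406 + 621 + 2013 + 726 = 5375

5375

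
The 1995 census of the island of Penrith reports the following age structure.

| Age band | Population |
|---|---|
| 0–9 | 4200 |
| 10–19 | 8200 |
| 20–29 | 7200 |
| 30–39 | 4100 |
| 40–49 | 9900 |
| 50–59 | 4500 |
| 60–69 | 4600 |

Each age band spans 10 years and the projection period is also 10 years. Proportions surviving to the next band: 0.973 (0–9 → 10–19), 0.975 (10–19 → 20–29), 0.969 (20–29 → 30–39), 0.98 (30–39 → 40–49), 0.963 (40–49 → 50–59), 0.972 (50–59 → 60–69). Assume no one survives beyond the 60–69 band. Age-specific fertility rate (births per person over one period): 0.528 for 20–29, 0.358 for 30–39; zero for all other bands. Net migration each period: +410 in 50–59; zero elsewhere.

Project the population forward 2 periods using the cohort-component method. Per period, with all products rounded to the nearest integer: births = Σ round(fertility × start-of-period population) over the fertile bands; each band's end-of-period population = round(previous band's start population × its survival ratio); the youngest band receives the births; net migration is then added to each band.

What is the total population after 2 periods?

44361

Numbering the groups 1..7 from youngest to oldest:
After projecting period 1:
Births: 7200 × 0.528 = 3802, 4100 × 0.358 = 1468 → 5270
Group 2: 4200 × 0.973 = 4087
Group 3: 8200 × 0.975 = 7995
Group 4: 7200 × 0.969 = 6977
Group 5: 4100 × 0.98 = 4018
Group 6: 9900 × 0.963 = 9534
Group 7: 4500 × 0.972 = 4374
Net migration: Group 6 + 410 → 9944
End of period: [5270, 4087, 7995, 6977, 4018, 9944, 4374]
After projecting period 2:
Births: 7995 × 0.528 = 4221, 6977 × 0.358 = 2498 → 6719
Group 2: 5270 × 0.973 = 5128
Group 3: 4087 × 0.975 = 3985
Group 4: 7995 × 0.969 = 7747
Group 5: 6977 × 0.98 = 6837
Group 6: 4018 × 0.963 = 3869
Group 7: 9944 × 0.972 = 9666
Net migration: Group 6 + 410 → 4279
End of period: [6719, 5128, 3985, 7747, 6837, 4279, 9666]
Total after period 2: 6719 + 5128 + 3985 + 7747 + 6837 + 4279 + 9666 = 44361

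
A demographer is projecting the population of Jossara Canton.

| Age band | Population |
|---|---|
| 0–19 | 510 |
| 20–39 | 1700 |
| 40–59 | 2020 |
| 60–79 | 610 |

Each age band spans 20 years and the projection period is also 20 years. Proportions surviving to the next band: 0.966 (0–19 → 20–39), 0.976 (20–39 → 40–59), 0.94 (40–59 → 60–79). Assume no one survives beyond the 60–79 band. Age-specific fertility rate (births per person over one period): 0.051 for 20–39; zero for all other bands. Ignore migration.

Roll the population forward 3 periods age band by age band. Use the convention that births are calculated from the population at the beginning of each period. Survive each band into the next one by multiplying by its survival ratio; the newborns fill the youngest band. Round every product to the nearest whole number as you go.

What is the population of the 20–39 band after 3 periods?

24

[period 1]
Births: 1700 * 0.051 = 87
20–39: 510 * 0.966 = 493
40–59: 1700 * 0.976 = 1659
60–79: 2020 * 0.94 = 1899
Population now: 0–19=87, 20–39=493, 40–59=1659, 60–79=1899
[period 2]
Births: 493 * 0.051 = 25
20–39: 87 * 0.966 = 84
40–59: 493 * 0.976 = 481
60–79: 1659 * 0.94 = 1559
Population now: 0–19=25, 20–39=84, 40–59=481, 60–79=1559
[period 3]
Births: 84 * 0.051 = 4
20–39: 25 * 0.966 = 24
40–59: 84 * 0.976 = 82
60–79: 481 * 0.94 = 452
Population now: 0–19=4, 20–39=24, 40–59=82, 60–79=452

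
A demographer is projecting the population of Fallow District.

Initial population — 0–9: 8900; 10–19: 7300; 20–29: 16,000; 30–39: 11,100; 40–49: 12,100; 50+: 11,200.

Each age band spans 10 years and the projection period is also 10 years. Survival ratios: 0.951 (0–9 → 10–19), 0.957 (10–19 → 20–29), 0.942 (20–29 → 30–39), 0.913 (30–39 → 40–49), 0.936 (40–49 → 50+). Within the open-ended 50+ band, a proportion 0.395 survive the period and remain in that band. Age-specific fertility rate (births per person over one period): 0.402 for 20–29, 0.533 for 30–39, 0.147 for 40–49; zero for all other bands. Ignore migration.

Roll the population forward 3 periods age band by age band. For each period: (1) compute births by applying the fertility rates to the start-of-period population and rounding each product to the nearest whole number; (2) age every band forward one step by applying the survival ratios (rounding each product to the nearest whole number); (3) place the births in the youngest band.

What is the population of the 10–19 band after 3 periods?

(Groups numbered youngest = 1 to oldest = 6.)
— Period 1 —
Births: 16000 * 0.402 = 6432 ; 11100 * 0.533 = 5916 ; 12100 * 0.147 = 1779 — total 14127
Group 2: 8900 * 0.951 = 8464
Group 3: 7300 * 0.957 = 6986
Group 4: 16000 * 0.942 = 15072
Group 5: 11100 * 0.913 = 10134
Group 6: 12100 * 0.936 + 11200 * 0.395 = 11326 + 4424 = 15750
End of period: [14127, 8464, 6986, 15072, 10134, 15750]
— Period 2 —
Births: 6986 * 0.402 = 2808 ; 15072 * 0.533 = 8033 ; 10134 * 0.147 = 1490 — total 12331
Group 2: 14127 * 0.951 = 13435
Group 3: 8464 * 0.957 = 8100
Group 4: 6986 * 0.942 = 6581
Group 5: 15072 * 0.913 = 13761
Group 6: 10134 * 0.936 + 15750 * 0.395 = 9485 + 6221 = 15706
End of period: [12331, 13435, 8100, 6581, 13761, 15706]
— Period 3 —
Births: 8100 * 0.402 = 3256 ; 6581 * 0.533 = 3508 ; 13761 * 0.147 = 2023 — total 8787
Group 2: 12331 * 0.951 = 11727
Group 3: 13435 * 0.957 = 12857
Group 4: 8100 * 0.942 = 7630
Group 5: 6581 * 0.913 = 6008
Group 6: 13761 * 0.936 + 15706 * 0.395 = 12880 + 6204 = 19084
End of period: [8787, 11727, 12857, 7630, 6008, 19084]

11727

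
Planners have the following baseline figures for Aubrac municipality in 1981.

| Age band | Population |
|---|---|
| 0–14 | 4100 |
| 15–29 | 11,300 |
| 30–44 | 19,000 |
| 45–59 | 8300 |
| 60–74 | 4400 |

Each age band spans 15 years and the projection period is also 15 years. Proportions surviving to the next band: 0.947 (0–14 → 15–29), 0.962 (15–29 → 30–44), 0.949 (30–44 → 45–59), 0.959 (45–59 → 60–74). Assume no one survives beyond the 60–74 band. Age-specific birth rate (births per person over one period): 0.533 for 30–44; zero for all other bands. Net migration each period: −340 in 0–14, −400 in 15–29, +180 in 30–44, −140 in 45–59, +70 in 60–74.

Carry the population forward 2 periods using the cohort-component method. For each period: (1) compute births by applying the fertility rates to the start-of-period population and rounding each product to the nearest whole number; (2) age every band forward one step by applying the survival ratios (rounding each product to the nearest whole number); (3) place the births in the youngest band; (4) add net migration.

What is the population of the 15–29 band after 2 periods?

After projecting period 1:
Births: 19000 * 0.533 = 10127
15–29: 4100 * 0.947 = 3883
30–44: 11300 * 0.962 = 10871
45–59: 19000 * 0.949 = 18031
60–74: 8300 * 0.959 = 7960
Net migration: 0–14 − 340 → 9787; 15–29 − 400 → 3483; 30–44 + 180 → 11051; 45–59 − 140 → 17891; 60–74 + 70 → 8030
→ [9787, 3483, 11051, 17891, 8030]
After projecting period 2:
Births: 11051 * 0.533 = 5890
15–29: 9787 * 0.947 = 9268
30–44: 3483 * 0.962 = 3351
45–59: 11051 * 0.949 = 10487
60–74: 17891 * 0.959 = 17157
Net migration: 0–14 − 340 → 5550; 15–29 − 400 → 8868; 30–44 + 180 → 3531; 45–59 − 140 → 10347; 60–74 + 70 → 17227
→ [5550, 8868, 3531, 10347, 17227]

8868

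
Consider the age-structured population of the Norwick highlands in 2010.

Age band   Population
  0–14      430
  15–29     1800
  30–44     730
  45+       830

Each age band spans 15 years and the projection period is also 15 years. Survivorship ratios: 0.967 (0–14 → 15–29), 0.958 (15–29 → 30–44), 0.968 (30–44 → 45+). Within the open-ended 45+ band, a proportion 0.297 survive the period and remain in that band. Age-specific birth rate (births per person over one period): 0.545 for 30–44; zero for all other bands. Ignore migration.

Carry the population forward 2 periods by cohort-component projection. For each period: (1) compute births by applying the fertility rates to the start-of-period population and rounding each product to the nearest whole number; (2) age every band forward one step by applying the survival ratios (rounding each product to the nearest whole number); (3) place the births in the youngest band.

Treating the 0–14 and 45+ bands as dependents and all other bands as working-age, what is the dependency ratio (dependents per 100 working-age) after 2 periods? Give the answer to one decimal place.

368.9

[period 1]
Births: 730 * 0.545 = 398
15–29: 430 * 0.967 = 416
30–44: 1800 * 0.958 = 1724
45+: 730 * 0.968 + 830 * 0.297 = 707 + 247 = 954
→ [398, 416, 1724, 954]
[period 2]
Births: 1724 * 0.545 = 940
15–29: 398 * 0.967 = 385
30–44: 416 * 0.958 = 399
45+: 1724 * 0.968 + 954 * 0.297 = 1669 + 283 = 1952
→ [940, 385, 399, 1952]
Dependents (band 0–14 + band 45+) = 940 + 1952 = 2892; working-age = 784; ratio = 2892/784 × 100 = 368.9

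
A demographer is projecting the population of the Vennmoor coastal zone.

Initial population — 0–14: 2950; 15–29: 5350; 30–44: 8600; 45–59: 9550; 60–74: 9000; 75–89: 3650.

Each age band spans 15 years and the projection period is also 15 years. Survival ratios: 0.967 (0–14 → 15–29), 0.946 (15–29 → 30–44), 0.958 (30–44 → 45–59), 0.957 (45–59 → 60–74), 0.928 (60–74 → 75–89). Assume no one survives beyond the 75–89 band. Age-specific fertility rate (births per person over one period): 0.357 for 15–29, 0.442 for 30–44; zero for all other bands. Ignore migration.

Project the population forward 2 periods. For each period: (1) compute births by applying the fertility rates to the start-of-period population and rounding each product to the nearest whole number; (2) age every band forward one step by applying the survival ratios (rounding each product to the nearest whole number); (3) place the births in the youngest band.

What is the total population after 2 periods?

— Period 1 —
Births: 5350 × 0.357 = 1910 ; 8600 × 0.442 = 3801 ⇒ total 5711
15–29: 2950 × 0.967 = 2853
30–44: 5350 × 0.946 = 5061
45–59: 8600 × 0.958 = 8239
60–74: 9550 × 0.957 = 9139
75–89: 9000 × 0.928 = 8352
Giving 5711 / 2853 / 5061 / 8239 / 9139 / 8352.
— Period 2 —
Births: 2853 × 0.357 = 1019 ; 5061 × 0.442 = 2237 ⇒ total 3256
15–29: 5711 × 0.967 = 5523
30–44: 2853 × 0.946 = 2699
45–59: 5061 × 0.958 = 4848
60–74: 8239 × 0.957 = 7885
75–89: 9139 × 0.928 = 8481
Giving 3256 / 5523 / 2699 / 4848 / 7885 / 8481.
Total after period 2: 3256 + 5523 + 2699 + 4848 + 7885 + 8481 = 32692

32692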